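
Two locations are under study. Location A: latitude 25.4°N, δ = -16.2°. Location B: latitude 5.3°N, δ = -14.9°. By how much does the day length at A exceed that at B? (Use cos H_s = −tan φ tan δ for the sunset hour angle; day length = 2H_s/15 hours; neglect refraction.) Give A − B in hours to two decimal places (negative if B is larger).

-0.87 h

A: H_s = arccos(−tan 25.4° · tan -16.2°) = 82.07°, so 2H_s/15 = 10.9427 h.
B: H_s = arccos(−tan 5.3° · tan -14.9°) = 88.59°, so 2H_s/15 = 11.8120 h.
A − B = 10.9427 − 11.8120 = -0.8693 h.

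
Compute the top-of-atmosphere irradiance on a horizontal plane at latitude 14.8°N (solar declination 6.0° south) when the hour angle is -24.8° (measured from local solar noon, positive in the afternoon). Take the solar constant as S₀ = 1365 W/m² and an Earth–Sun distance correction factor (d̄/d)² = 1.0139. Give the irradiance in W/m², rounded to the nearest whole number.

cos θ_z = sin φ sin δ + cos φ cos δ cos H = (0.2554)(-0.1045) + (0.9668)(0.9945)(0.9078) = 0.8461.
Top-of-atmosphere irradiance = S₀ (d̄/d)² cos θ_z = 1365 × 1.0139 × 0.8461 = 1170.98 W/m².

1171 W/m²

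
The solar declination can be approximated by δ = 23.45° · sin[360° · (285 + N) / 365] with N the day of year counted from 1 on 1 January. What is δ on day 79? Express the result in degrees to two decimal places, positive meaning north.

360 × (285 + 79) / 365 = 359.014°; sin(359.014°) = -0.0172.
δ = 23.45 × -0.0172 = -0.403° ≈ -0.40°.

-0.40°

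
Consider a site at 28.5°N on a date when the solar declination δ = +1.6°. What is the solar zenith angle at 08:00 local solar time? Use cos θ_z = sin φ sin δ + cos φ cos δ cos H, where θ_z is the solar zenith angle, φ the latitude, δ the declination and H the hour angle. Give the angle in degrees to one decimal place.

Hour angle H = 15° × (8 − 12) = -60.00°.
cos θ_z = sin(28.5°) sin(1.6°) + cos(28.5°) cos(1.6°) cos(-60.00°) = 0.0133 + 0.4392 = 0.4525.
θ_z = arccos(0.4525) = 63.10°.

63.1°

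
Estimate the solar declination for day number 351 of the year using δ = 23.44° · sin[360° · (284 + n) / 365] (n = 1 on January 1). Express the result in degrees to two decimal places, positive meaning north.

-23.39°

360 × (284 + 351) / 365 = 626.301°; sin(626.301°) = -0.9979.
δ = 23.44 × -0.9979 = -23.391° ≈ -23.39°.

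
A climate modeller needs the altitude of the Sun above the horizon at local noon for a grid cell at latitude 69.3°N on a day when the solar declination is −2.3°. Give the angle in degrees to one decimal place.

18.4°

At local solar noon the hour angle is zero, so the elevation is 90° − |φ − δ| = 90° − |69.3° − (-2.3°)| = 90° − 71.6° = 18.4°.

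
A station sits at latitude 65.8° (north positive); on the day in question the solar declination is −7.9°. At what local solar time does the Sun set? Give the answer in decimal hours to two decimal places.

16.80 h

cos H_s = −tan(65.8°) · tan(-7.9°) = 0.3088, so H_s = arccos(0.3088) = 72.01°.
Sunset is at 12 + H_s/15 = 12 + 4.801 = 16.801 h local solar time.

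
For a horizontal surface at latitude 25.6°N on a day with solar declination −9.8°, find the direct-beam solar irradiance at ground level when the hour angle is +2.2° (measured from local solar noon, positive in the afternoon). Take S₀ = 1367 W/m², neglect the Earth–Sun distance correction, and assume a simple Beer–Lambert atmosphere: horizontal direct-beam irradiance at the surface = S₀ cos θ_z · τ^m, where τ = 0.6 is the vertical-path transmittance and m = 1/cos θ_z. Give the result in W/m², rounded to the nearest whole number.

595 W/m²

With φ = 25.6°, δ = -9.8°, H = 2.20°: sin φ sin δ = -0.0735, cos φ cos δ cos H = 0.8880, so cos θ_z = 0.8145.
Air mass m = 1/cos θ_z = 1/0.8145 = 1.228; τ^m = 0.6^1.228 = 0.5340.
Surface direct beam = 1367 × 0.8145 × 0.5340 = 594.57 W/m².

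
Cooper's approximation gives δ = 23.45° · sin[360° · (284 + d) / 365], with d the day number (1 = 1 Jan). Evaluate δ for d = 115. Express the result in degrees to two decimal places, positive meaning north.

360 × (284 + 115) / 365 = 393.534°; sin(393.534°) = 0.5524.
δ = 23.45 × 0.5524 = 12.954° ≈ +12.95°.

+12.95°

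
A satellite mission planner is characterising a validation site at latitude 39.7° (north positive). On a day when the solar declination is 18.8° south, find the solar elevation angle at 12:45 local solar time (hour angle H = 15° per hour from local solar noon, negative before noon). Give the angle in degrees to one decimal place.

Hour angle H = 15° × (12.75 − 12) = 11.25°.
With φ = 39.7°, δ = -18.8°, H = 11.25°: sin φ sin δ = -0.2059, cos φ cos δ cos H = 0.7144, so cos θ_z = 0.5085.
θ_z = arccos(0.5085) = 59.44°, so the elevation is 90° − 59.44° = 30.56°.

30.6°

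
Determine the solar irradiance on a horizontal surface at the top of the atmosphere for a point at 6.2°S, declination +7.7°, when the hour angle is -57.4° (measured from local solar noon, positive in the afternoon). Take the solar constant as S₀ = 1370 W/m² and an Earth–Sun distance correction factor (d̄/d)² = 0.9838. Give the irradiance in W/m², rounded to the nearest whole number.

696 W/m²

With φ = -6.2°, δ = 7.7°, H = -57.40°: sin φ sin δ = -0.0145, cos φ cos δ cos H = 0.5308, so cos θ_z = 0.5163.
Top-of-atmosphere irradiance = S₀ (d̄/d)² cos θ_z = 1370 × 0.9838 × 0.5163 = 695.87 W/m².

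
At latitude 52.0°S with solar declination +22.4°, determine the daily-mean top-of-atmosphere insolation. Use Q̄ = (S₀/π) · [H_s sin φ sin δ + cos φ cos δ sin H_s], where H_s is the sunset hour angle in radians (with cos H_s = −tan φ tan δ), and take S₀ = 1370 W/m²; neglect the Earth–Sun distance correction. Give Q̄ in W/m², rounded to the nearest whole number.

−tan φ tan δ = −(-1.2799)(0.4122) = 0.5276; H_s = arccos(0.5276) = 58.16°. In radians, H_s = 1.0151.
H_s sin φ sin δ = 1.0151 × -0.7880 × 0.3811 = -0.3048.
cos φ cos δ sin H_s = 0.6157 × 0.9245 × 0.8495 = 0.4835.
Q̄ = (1370/π) × (-0.3048 + 0.4835) = 436.08 × 0.1787 = 77.93 W/m².

78 W/m²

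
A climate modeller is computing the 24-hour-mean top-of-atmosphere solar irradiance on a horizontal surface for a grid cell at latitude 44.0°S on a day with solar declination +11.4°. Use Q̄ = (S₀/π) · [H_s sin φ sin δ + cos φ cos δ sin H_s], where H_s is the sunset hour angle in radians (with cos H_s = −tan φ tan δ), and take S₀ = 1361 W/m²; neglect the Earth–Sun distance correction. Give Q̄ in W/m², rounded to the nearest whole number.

218 W/m²

cos H_s = −tan(-44.0°) · tan(11.4°) = 0.1947, so H_s = arccos(0.1947) = 78.77°. In radians, H_s = 1.3748.
H_s sin φ sin δ = 1.3748 × -0.6947 × 0.1977 = -0.1888.
cos φ cos δ sin H_s = 0.7193 × 0.9803 × 0.9809 = 0.6917.
Q̄ = (1361/π) × (-0.1888 + 0.6917) = 433.22 × 0.5029 = 217.87 W/m².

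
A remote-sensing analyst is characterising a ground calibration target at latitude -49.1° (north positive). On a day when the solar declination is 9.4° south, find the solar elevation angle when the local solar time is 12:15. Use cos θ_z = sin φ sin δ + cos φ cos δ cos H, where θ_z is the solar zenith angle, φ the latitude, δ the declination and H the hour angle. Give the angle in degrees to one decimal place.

50.2°

Hour angle H = 15° × (12.25 − 12) = 3.75°.
cos θ_z = sin(-49.1°) sin(-9.4°) + cos(-49.1°) cos(-9.4°) cos(3.75°) = 0.1235 + 0.6446 = 0.7681.
θ_z = arccos(0.7681) = 39.82°, so the elevation is 90° − 39.82° = 50.18°.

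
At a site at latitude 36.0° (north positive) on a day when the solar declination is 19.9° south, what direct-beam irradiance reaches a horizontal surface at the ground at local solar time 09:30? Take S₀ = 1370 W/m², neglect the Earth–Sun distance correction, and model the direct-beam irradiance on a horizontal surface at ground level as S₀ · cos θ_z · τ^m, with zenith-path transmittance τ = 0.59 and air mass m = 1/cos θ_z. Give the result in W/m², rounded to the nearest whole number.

149 W/m²

Hour angle H = 15° × (9.5 − 12) = -37.50°.
cos θ_z = sin(36.0°) sin(-19.9°) + cos(36.0°) cos(-19.9°) cos(-37.50°) = -0.2001 + 0.6035 = 0.4034.
Air mass m = 1/cos θ_z = 1/0.4034 = 2.479; τ^m = 0.59^2.479 = 0.2704.
Surface direct beam = 1370 × 0.4034 × 0.2704 = 149.44 W/m².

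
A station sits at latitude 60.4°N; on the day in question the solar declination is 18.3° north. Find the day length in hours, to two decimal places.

cos H_s = −tan(60.4°) · tan(18.3°) = -0.5822, so H_s = arccos(-0.5822) = 125.61°.
Day length = 2 H_s / 15° h⁻¹ = 251.22° / 15 = 16.748 h.

16.75 hours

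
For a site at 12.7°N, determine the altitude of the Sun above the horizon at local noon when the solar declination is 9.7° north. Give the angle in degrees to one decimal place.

87.0°

At local solar noon the hour angle is zero, so the elevation is 90° − |φ − δ| = 90° − |12.7° − (9.7°)| = 90° − 3.0° = 87.0°.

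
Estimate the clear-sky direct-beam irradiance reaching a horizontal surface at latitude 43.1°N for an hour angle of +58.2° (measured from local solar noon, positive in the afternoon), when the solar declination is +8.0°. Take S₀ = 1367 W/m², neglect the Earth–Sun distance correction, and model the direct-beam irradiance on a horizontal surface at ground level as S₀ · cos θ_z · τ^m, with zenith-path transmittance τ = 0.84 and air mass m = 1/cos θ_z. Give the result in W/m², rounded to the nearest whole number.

cos θ_z = sin φ sin δ + cos φ cos δ cos H = (0.6833)(0.1392) + (0.7302)(0.9903)(0.5270) = 0.4762.
Air mass m = 1/cos θ_z = 1/0.4762 = 2.100; τ^m = 0.84^2.100 = 0.6934.
Surface direct beam = 1367 × 0.4762 × 0.6934 = 451.38 W/m².

451 W/m²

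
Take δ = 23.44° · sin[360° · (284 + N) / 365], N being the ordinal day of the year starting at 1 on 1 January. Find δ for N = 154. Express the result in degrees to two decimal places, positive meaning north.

360 × (284 + 154) / 365 = 432.000°; sin(432.000°) = 0.9511.
δ = 23.44 × 0.9511 = 22.294° ≈ +22.29°.

+22.29°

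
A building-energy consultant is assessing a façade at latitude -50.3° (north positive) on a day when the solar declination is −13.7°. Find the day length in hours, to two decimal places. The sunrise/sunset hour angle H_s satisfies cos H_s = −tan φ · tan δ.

cos H_s = −tan(-50.3°) · tan(-13.7°) = -0.2936, so H_s = arccos(-0.2936) = 107.07°.
Day length = 2 H_s / 15° h⁻¹ = 214.14° / 15 = 14.276 h.

14.28 hours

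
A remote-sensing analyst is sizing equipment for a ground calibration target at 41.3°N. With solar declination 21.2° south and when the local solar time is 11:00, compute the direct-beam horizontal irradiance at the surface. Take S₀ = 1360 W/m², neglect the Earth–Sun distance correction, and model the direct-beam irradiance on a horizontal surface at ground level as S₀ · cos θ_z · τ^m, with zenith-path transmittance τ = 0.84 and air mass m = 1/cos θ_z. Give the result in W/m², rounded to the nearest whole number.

Hour angle H = 15° × (11 − 12) = -15.00°.
cos θ_z = sin(41.3°) sin(-21.2°) + cos(41.3°) cos(-21.2°) cos(-15.00°) = -0.2387 + 0.6766 = 0.4379.
Air mass m = 1/cos θ_z = 1/0.4379 = 2.284; τ^m = 0.84^2.284 = 0.6715.
Surface direct beam = 1360 × 0.4379 × 0.6715 = 399.91 W/m².

400 W/m²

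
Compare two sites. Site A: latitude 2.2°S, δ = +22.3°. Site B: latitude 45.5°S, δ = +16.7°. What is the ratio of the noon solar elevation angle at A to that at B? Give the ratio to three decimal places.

2.356

A: 90° − |-2.2 − (22.3)| = 65.50°.
B: 90° − |-45.5 − (16.7)| = 27.80°.
Ratio A/B = 65.5000 / 27.8000 = 2.3561.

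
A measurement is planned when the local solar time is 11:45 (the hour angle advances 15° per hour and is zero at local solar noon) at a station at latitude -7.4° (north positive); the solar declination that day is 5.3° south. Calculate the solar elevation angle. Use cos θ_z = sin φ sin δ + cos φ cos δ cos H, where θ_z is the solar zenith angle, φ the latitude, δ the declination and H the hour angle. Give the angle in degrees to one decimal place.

85.7°

Hour angle H = 15° × (11.75 − 12) = -3.75°.
cos θ_z = sin(-7.4°) sin(-5.3°) + cos(-7.4°) cos(-5.3°) cos(-3.75°) = 0.0119 + 0.9853 = 0.9972.
θ_z = arccos(0.9972) = 4.29°, so the elevation is 90° − 4.29° = 85.71°.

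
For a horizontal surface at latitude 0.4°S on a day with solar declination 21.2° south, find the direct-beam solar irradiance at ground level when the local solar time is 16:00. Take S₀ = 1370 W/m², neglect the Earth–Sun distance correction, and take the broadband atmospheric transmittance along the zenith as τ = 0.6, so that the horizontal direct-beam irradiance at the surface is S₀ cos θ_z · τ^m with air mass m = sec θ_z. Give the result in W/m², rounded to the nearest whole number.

216 W/m²

Hour angle H = 15° × (16 − 12) = 60.00°.
cos θ_z = sin(-0.4°) sin(-21.2°) + cos(-0.4°) cos(-21.2°) cos(60.00°) = 0.0025 + 0.4662 = 0.4687.
Air mass m = 1/cos θ_z = 1/0.4687 = 2.134; τ^m = 0.6^2.134 = 0.3362.
Surface direct beam = 1370 × 0.4687 × 0.3362 = 215.88 W/m².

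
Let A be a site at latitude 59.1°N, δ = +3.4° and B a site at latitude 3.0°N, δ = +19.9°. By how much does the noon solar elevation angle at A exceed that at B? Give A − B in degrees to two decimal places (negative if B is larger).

A: 90° − |59.1 − (3.4)| = 34.30°.
B: 90° − |3.0 − (19.9)| = 73.10°.
A − B = 34.30 − 73.10 = -38.80°.

-38.80°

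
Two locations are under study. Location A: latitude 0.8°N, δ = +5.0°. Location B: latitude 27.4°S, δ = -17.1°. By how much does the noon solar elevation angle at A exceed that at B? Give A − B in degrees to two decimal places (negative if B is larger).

+6.10°

A: 90° − |0.8 − (5.0)| = 85.80°.
B: 90° − |-27.4 − (-17.1)| = 79.70°.
A − B = 85.80 − 79.70 = 6.10°.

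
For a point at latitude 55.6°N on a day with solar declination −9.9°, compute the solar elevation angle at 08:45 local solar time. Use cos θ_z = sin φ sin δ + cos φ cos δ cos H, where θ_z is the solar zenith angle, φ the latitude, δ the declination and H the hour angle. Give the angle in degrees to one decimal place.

13.0°

Hour angle H = 15° × (8.75 − 12) = -48.75°.
With φ = 55.6°, δ = -9.9°, H = -48.75°: sin φ sin δ = -0.1419, cos φ cos δ cos H = 0.3670, so cos θ_z = 0.2251.
θ_z = arccos(0.2251) = 76.99°, so the elevation is 90° − 76.99° = 13.01°.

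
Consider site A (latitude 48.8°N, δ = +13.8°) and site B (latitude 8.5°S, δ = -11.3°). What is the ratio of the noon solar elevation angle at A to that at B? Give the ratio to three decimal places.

0.631

A: 90° − |48.8 − (13.8)| = 55.00°.
B: 90° − |-8.5 − (-11.3)| = 87.20°.
Ratio A/B = 55.0000 / 87.2000 = 0.6307.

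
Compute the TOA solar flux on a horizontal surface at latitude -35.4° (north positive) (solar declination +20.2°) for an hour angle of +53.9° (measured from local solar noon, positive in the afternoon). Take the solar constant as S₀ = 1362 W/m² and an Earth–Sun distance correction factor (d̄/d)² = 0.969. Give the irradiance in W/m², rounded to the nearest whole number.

331 W/m²

cos θ_z = sin φ sin δ + cos φ cos δ cos H = (-0.5793)(0.3453) + (0.8151)(0.9385)(0.5892) = 0.2507.
Top-of-atmosphere irradiance = S₀ (d̄/d)² cos θ_z = 1362 × 0.969 × 0.2507 = 330.87 W/m².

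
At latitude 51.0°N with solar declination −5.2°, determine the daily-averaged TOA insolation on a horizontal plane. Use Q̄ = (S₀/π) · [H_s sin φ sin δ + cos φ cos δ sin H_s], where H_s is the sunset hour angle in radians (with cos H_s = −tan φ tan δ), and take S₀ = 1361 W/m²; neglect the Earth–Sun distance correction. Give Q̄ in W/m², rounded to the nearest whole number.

The sunset hour angle satisfies cos H_s = −tan φ tan δ = 0.1124, giving H_s = 83.55°. In radians, H_s = 1.4582.
H_s sin φ sin δ = 1.4582 × 0.7771 × -0.0906 = -0.1027.
cos φ cos δ sin H_s = 0.6293 × 0.9959 × 0.9937 = 0.6228.
Q̄ = (1361/π) × (-0.1027 + 0.6228) = 433.22 × 0.5201 = 225.32 W/m².

225 W/m²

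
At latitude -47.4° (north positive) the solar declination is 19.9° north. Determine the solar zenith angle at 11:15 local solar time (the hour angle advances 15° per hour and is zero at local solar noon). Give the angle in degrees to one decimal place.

68.1°

Hour angle H = 15° × (11.25 − 12) = -11.25°.
cos θ_z = sin φ sin δ + cos φ cos δ cos H = (-0.7361)(0.3404) + (0.6769)(0.9403)(0.9808) = 0.3737.
θ_z = arccos(0.3737) = 68.06°.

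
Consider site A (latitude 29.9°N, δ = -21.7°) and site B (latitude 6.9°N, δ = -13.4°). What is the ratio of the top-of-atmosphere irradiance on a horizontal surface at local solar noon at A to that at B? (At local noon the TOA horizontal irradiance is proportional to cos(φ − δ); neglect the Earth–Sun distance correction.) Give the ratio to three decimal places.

A: cos θ_z = cos(29.9° − (-21.7°)) = 0.6211.
B: cos θ_z = cos(6.9° − (-13.4°)) = 0.9379.
Ratio A/B = 0.6211 / 0.9379 = 0.6622.

0.662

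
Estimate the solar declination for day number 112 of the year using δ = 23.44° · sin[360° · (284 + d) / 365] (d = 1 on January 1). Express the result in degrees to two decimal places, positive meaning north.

+11.92°

360 × (284 + 112) / 365 = 390.575°; sin(390.575°) = 0.5087.
δ = 23.44 × 0.5087 = 11.924° ≈ +11.92°.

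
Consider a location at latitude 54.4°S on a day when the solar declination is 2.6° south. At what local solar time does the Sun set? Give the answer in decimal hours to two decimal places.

cos H_s = −tan(-54.4°) · tan(-2.6°) = -0.0634, so H_s = arccos(-0.0634) = 93.63°.
Sunset is at 12 + H_s/15 = 12 + 6.242 = 18.242 h local solar time.

18.24 h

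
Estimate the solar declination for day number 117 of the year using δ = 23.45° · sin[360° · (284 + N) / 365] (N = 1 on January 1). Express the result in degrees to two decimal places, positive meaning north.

+13.62°

360 × (284 + 117) / 365 = 395.507°; sin(395.507°) = 0.5808.
δ = 23.45 × 0.5808 = 13.620° ≈ +13.62°.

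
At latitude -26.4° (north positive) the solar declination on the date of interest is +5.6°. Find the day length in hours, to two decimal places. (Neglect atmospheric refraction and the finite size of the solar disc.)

−tan φ tan δ = −(-0.4964)(0.0981) = 0.0487; H_s = arccos(0.0487) = 87.21°.
Day length = 2 H_s / 15° h⁻¹ = 174.42° / 15 = 11.628 h.

11.63 hours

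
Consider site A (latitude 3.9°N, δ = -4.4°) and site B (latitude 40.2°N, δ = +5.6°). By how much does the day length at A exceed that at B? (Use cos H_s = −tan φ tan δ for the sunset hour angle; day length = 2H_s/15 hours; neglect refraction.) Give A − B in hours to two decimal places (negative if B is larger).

A: H_s = arccos(−tan 3.9° · tan -4.4°) = 89.70°, so 2H_s/15 = 11.9600 h.
B: H_s = arccos(−tan 40.2° · tan 5.6°) = 94.75°, so 2H_s/15 = 12.6333 h.
A − B = 11.9600 − 12.6333 = -0.6733 h.

-0.67 h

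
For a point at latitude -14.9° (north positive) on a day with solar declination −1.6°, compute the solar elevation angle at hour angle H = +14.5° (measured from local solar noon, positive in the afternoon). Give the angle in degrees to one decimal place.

cos θ_z = sin φ sin δ + cos φ cos δ cos H = (-0.2571)(-0.0279) + (0.9664)(0.9996)(0.9681) = 0.9424.
θ_z = arccos(0.9424) = 19.54°, so the elevation is 90° − 19.54° = 70.46°.

70.5°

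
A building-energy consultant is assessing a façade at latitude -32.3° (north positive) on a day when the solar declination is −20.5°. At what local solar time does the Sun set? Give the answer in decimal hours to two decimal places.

18.91 h

cos H_s = −tan(-32.3°) · tan(-20.5°) = -0.2364, so H_s = arccos(-0.2364) = 103.67°.
Sunset is at 12 + H_s/15 = 12 + 6.911 = 18.911 h local solar time.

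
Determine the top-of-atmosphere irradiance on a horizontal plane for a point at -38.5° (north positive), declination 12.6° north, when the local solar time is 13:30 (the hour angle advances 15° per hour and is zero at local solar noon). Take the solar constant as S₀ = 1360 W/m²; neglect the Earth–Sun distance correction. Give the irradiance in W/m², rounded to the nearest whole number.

775 W/m²

Hour angle H = 15° × (13.5 − 12) = 22.50°.
cos θ_z = sin φ sin δ + cos φ cos δ cos H = (-0.6225)(0.2181) + (0.7826)(0.9759)(0.9239) = 0.5699.
Top-of-atmosphere irradiance = S₀ cos θ_z = 1360 × 0.5699 = 775.06 W/m².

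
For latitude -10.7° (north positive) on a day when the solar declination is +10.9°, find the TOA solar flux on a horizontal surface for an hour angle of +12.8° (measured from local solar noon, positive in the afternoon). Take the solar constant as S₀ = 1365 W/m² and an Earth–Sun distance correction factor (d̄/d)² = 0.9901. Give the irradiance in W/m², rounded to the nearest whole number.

1224 W/m²

With φ = -10.7°, δ = 10.9°, H = 12.80°: sin φ sin δ = -0.0351, cos φ cos δ cos H = 0.9409, so cos θ_z = 0.9058.
Top-of-atmosphere irradiance = S₀ (d̄/d)² cos θ_z = 1365 × 0.9901 × 0.9058 = 1224.18 W/m².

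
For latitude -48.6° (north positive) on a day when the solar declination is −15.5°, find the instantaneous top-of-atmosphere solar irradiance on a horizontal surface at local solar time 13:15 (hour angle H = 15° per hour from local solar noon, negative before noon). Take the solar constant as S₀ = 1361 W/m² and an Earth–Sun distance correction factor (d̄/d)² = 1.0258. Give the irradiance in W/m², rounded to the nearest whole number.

Hour angle H = 15° × (13.25 − 12) = 18.75°.
With φ = -48.6°, δ = -15.5°, H = 18.75°: sin φ sin δ = 0.2005, cos φ cos δ cos H = 0.6034, so cos θ_z = 0.8039.
Top-of-atmosphere irradiance = S₀ (d̄/d)² cos θ_z = 1361 × 1.0258 × 0.8039 = 1122.34 W/m².

1122 W/m²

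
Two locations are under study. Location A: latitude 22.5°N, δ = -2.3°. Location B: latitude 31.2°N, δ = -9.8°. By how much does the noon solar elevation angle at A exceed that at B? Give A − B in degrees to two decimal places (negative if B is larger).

A: 90° − |22.5 − (-2.3)| = 65.20°.
B: 90° − |31.2 − (-9.8)| = 49.00°.
A − B = 65.20 − 49.00 = 16.20°.

+16.20°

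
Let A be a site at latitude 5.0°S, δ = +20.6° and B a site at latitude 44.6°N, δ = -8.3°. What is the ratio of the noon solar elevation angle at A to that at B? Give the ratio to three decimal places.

A: 90° − |-5.0 − (20.6)| = 64.40°.
B: 90° − |44.6 − (-8.3)| = 37.10°.
Ratio A/B = 64.4000 / 37.1000 = 1.7358.

1.736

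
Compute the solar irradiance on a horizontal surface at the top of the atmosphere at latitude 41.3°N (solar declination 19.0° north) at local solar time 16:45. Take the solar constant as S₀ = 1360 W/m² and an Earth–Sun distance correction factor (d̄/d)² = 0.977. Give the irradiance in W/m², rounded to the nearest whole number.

589 W/m²

Hour angle H = 15° × (16.75 − 12) = 71.25°.
cos θ_z = sin φ sin δ + cos φ cos δ cos H = (0.6600)(0.3256) + (0.7513)(0.9455)(0.3214) = 0.4432.
Top-of-atmosphere irradiance = S₀ (d̄/d)² cos θ_z = 1360 × 0.977 × 0.4432 = 588.89 W/m².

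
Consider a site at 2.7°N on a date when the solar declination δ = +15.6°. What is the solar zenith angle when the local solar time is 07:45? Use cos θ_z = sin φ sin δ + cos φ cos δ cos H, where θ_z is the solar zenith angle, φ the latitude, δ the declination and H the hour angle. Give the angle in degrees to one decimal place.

Hour angle H = 15° × (7.75 − 12) = -63.75°.
cos θ_z = sin(2.7°) sin(15.6°) + cos(2.7°) cos(15.6°) cos(-63.75°) = 0.0127 + 0.4255 = 0.4382.
θ_z = arccos(0.4382) = 64.01°.

64.0°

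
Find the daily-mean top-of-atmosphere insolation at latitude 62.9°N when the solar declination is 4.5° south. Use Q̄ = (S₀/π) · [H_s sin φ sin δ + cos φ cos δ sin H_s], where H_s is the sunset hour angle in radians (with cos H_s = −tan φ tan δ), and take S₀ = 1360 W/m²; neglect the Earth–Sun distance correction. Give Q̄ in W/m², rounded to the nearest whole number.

151 W/m²

cos H_s = −tan(62.9°) · tan(-4.5°) = 0.1538, so H_s = arccos(0.1538) = 81.15°. In radians, H_s = 1.4163.
H_s sin φ sin δ = 1.4163 × 0.8902 × -0.0785 = -0.0990.
cos φ cos δ sin H_s = 0.4555 × 0.9969 × 0.9881 = 0.4487.
Q̄ = (1360/π) × (-0.0990 + 0.4487) = 432.90 × 0.3497 = 151.39 W/m².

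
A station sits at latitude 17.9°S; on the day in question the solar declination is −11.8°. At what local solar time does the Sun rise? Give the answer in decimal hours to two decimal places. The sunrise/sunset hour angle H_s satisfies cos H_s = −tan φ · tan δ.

−tan φ tan δ = −(-0.3230)(-0.2089) = -0.0675; H_s = arccos(-0.0675) = 93.87°.
Sunrise is at 12 − H_s/15 = 12 − 6.258 = 5.742 h local solar time.

5.74 h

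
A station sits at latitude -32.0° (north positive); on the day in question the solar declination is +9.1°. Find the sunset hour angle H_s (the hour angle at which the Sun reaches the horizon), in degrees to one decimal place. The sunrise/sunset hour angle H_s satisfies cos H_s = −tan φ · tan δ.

84.3°

The sunset hour angle satisfies cos H_s = −tan φ tan δ = 0.1001, giving H_s = 84.26°.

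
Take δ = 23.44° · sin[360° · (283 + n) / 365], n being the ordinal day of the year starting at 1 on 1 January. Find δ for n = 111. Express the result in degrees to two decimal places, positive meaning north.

+11.22°

360 × (283 + 111) / 365 = 388.603°; sin(388.603°) = 0.4787.
δ = 23.44 × 0.4787 = 11.221° ≈ +11.22°.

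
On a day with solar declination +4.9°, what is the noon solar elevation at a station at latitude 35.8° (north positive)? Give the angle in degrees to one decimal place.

At local solar noon the hour angle is zero, so the elevation is 90° − |φ − δ| = 90° − |35.8° − (4.9°)| = 90° − 30.9° = 59.1°.

59.1°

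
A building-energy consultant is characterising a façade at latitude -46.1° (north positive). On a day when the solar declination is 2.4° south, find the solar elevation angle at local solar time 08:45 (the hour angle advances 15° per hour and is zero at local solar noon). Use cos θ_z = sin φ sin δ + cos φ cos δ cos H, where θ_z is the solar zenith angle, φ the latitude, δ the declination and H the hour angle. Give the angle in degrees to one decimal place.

Hour angle H = 15° × (8.75 − 12) = -48.75°.
cos θ_z = sin(-46.1°) sin(-2.4°) + cos(-46.1°) cos(-2.4°) cos(-48.75°) = 0.0302 + 0.4568 = 0.4870.
θ_z = arccos(0.4870) = 60.86°, so the elevation is 90° − 60.86° = 29.14°.

29.1°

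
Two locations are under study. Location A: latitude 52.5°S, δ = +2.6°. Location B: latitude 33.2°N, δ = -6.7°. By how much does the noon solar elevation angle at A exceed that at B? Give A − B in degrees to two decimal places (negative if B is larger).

-15.20°

A: 90° − |-52.5 − (2.6)| = 34.90°.
B: 90° − |33.2 − (-6.7)| = 50.10°.
A − B = 34.90 − 50.10 = -15.20°.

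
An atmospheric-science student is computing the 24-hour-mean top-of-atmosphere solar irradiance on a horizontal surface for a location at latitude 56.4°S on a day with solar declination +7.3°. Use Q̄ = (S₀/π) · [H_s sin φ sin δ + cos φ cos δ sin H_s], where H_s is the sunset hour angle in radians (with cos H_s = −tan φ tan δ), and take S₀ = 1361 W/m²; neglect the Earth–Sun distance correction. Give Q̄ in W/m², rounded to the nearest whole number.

The sunset hour angle satisfies cos H_s = −tan φ tan δ = 0.1928, giving H_s = 78.88°. In radians, H_s = 1.3767.
H_s sin φ sin δ = 1.3767 × -0.8329 × 0.1271 = -0.1457.
cos φ cos δ sin H_s = 0.5534 × 0.9919 × 0.9812 = 0.5386.
Q̄ = (1361/π) × (-0.1457 + 0.5386) = 433.22 × 0.3929 = 170.21 W/m².

170 W/m²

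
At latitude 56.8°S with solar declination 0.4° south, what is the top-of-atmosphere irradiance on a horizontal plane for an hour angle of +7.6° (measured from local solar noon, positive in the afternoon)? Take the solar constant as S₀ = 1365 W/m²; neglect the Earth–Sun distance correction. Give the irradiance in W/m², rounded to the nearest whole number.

cos θ_z = sin(-56.8°) sin(-0.4°) + cos(-56.8°) cos(-0.4°) cos(7.60°) = 0.0058 + 0.5427 = 0.5485.
Top-of-atmosphere irradiance = S₀ cos θ_z = 1365 × 0.5485 = 748.70 W/m².

749 W/m²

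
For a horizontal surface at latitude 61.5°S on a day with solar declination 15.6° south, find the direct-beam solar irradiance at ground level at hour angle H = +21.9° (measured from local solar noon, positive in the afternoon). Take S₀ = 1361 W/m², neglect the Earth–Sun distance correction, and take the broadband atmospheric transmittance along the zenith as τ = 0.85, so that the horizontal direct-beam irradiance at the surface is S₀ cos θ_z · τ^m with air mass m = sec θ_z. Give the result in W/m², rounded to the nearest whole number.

706 W/m²

cos θ_z = sin(-61.5°) sin(-15.6°) + cos(-61.5°) cos(-15.6°) cos(21.90°) = 0.2363 + 0.4264 = 0.6627.
Air mass m = 1/cos θ_z = 1/0.6627 = 1.509; τ^m = 0.85^1.509 = 0.7825.
Surface direct beam = 1361 × 0.6627 × 0.7825 = 705.76 W/m².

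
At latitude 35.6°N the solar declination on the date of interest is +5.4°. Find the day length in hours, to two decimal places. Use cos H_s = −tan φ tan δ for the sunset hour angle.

The sunset hour angle satisfies cos H_s = −tan φ tan δ = -0.0677, giving H_s = 93.88°.
Day length = 2 H_s / 15° h⁻¹ = 187.76° / 15 = 12.517 h.

12.52 hours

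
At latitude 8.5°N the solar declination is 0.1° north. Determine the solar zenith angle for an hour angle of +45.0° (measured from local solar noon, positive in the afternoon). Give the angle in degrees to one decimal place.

cos θ_z = sin(8.5°) sin(0.1°) + cos(8.5°) cos(0.1°) cos(45.00°) = 0.0003 + 0.6993 = 0.6996.
θ_z = arccos(0.6996) = 45.61°.

45.6°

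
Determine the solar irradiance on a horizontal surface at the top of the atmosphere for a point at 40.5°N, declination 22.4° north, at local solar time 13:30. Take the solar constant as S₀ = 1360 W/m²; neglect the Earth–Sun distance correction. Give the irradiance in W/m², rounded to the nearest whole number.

Hour angle H = 15° × (13.5 − 12) = 22.50°.
With φ = 40.5°, δ = 22.4°, H = 22.50°: sin φ sin δ = 0.2475, cos φ cos δ cos H = 0.6495, so cos θ_z = 0.8970.
Top-of-atmosphere irradiance = S₀ cos θ_z = 1360 × 0.8970 = 1219.92 W/m².

1220 W/m²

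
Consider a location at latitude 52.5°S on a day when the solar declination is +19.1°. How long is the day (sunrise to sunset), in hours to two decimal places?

The sunset hour angle satisfies cos H_s = −tan φ tan δ = 0.4513, giving H_s = 63.17°.
Day length = 2 H_s / 15° h⁻¹ = 126.34° / 15 = 8.423 h.

8.42 hours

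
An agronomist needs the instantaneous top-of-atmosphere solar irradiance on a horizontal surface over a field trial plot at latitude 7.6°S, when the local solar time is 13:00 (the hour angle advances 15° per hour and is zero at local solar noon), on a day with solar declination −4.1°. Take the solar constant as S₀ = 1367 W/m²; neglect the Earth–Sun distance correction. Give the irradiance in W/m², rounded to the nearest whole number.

1318 W/m²

Hour angle H = 15° × (13 − 12) = 15.00°.
cos θ_z = sin φ sin δ + cos φ cos δ cos H = (-0.1323)(-0.0715) + (0.9912)(0.9974)(0.9659) = 0.9644.
Top-of-atmosphere irradiance = S₀ cos θ_z = 1367 × 0.9644 = 1318.33 W/m².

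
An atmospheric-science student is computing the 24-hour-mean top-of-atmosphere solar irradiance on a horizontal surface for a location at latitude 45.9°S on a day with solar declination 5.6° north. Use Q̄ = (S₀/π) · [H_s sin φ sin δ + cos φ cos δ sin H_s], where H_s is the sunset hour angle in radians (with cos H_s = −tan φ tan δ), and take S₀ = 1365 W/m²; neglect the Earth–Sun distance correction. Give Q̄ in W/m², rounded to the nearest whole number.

−tan φ tan δ = −(-1.0319)(0.0981) = 0.1012; H_s = arccos(0.1012) = 84.19°. In radians, H_s = 1.4694.
H_s sin φ sin δ = 1.4694 × -0.7181 × 0.0976 = -0.1030.
cos φ cos δ sin H_s = 0.6959 × 0.9952 × 0.9949 = 0.6890.
Q̄ = (1365/π) × (-0.1030 + 0.6890) = 434.49 × 0.5860 = 254.61 W/m².

255 W/m²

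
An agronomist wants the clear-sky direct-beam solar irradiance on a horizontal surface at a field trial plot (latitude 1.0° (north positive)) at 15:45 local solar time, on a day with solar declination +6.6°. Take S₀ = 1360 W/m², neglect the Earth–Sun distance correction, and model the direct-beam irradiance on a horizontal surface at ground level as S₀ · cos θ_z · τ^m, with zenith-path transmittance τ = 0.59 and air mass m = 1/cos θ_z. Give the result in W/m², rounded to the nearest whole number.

Hour angle H = 15° × (15.75 − 12) = 56.25°.
With φ = 1.0°, δ = 6.6°, H = 56.25°: sin φ sin δ = 0.0020, cos φ cos δ cos H = 0.5518, so cos θ_z = 0.5538.
Air mass m = 1/cos θ_z = 1/0.5538 = 1.806; τ^m = 0.59^1.806 = 0.3856.
Surface direct beam = 1360 × 0.5538 × 0.3856 = 290.42 W/m².

290 W/m²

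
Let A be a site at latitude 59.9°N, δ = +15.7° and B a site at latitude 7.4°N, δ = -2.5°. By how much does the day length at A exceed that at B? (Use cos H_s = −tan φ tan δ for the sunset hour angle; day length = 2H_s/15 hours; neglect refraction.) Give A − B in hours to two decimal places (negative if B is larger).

A: H_s = arccos(−tan 59.9° · tan 15.7°) = 119.01°, so 2H_s/15 = 15.8680 h.
B: H_s = arccos(−tan 7.4° · tan -2.5°) = 89.68°, so 2H_s/15 = 11.9573 h.
A − B = 15.8680 − 11.9573 = 3.9107 h.

+3.91 h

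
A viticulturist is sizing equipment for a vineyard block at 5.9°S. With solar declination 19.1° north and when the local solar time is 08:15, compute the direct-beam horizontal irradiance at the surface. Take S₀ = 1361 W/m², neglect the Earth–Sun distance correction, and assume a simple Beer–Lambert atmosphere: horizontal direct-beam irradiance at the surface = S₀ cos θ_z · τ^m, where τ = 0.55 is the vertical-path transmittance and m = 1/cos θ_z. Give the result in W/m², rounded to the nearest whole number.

196 W/m²

Hour angle H = 15° × (8.25 − 12) = -56.25°.
cos θ_z = sin φ sin δ + cos φ cos δ cos H = (-0.1028)(0.3272) + (0.9947)(0.9449)(0.5556) = 0.4886.
Air mass m = 1/cos θ_z = 1/0.4886 = 2.047; τ^m = 0.55^2.047 = 0.2941.
Surface direct beam = 1361 × 0.4886 × 0.2941 = 195.57 W/m².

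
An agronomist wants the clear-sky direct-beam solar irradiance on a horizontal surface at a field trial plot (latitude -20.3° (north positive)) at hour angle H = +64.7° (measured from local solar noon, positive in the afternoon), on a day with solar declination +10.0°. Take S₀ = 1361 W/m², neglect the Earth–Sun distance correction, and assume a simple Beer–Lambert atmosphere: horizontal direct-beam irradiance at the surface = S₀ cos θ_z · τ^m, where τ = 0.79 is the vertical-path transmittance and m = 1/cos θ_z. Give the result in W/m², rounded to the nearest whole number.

225 W/m²

cos θ_z = sin φ sin δ + cos φ cos δ cos H = (-0.3469)(0.1736) + (0.9379)(0.9848)(0.4274) = 0.3345.
Air mass m = 1/cos θ_z = 1/0.3345 = 2.990; τ^m = 0.79^2.990 = 0.4942.
Surface direct beam = 1361 × 0.3345 × 0.4942 = 224.99 W/m².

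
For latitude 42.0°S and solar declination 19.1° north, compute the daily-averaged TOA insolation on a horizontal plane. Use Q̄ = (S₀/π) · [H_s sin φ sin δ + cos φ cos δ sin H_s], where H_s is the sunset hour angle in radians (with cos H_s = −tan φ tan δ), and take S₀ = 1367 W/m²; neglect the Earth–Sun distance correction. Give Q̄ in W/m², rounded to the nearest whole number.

The sunset hour angle satisfies cos H_s = −tan φ tan δ = 0.3118, giving H_s = 71.83°. In radians, H_s = 1.2537.
H_s sin φ sin δ = 1.2537 × -0.6691 × 0.3272 = -0.2745.
cos φ cos δ sin H_s = 0.7431 × 0.9449 × 0.9501 = 0.6671.
Q̄ = (1367/π) × (-0.2745 + 0.6671) = 435.13 × 0.3926 = 170.83 W/m².

171 W/m²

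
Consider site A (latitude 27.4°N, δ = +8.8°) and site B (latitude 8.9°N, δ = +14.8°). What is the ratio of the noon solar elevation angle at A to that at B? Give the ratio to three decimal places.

0.849

A: 90° − |27.4 − (8.8)| = 71.40°.
B: 90° − |8.9 − (14.8)| = 84.10°.
Ratio A/B = 71.4000 / 84.1000 = 0.8490.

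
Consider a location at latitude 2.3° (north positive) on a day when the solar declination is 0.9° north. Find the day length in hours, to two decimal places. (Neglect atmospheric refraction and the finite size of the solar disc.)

The sunset hour angle satisfies cos H_s = −tan φ tan δ = -0.0006, giving H_s = 90.03°.
Day length = 2 H_s / 15° h⁻¹ = 180.06° / 15 = 12.004 h.

12.00 hours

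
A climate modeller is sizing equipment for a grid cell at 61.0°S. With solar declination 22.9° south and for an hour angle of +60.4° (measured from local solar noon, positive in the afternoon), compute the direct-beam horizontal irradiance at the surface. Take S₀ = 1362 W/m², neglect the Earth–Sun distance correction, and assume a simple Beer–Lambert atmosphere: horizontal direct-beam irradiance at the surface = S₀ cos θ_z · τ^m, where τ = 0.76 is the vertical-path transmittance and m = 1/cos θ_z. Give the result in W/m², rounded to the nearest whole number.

cos θ_z = sin(-61.0°) sin(-22.9°) + cos(-61.0°) cos(-22.9°) cos(60.40°) = 0.3403 + 0.2206 = 0.5609.
Air mass m = 1/cos θ_z = 1/0.5609 = 1.783; τ^m = 0.76^1.783 = 0.6130.
Surface direct beam = 1362 × 0.5609 × 0.6130 = 468.30 W/m².

468 W/m²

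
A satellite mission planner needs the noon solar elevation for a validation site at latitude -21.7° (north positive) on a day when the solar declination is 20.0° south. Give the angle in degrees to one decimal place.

88.3°

At local solar noon the hour angle is zero, so the elevation is 90° − |φ − δ| = 90° − |-21.7° − (-20.0°)| = 90° − 1.7° = 88.3°.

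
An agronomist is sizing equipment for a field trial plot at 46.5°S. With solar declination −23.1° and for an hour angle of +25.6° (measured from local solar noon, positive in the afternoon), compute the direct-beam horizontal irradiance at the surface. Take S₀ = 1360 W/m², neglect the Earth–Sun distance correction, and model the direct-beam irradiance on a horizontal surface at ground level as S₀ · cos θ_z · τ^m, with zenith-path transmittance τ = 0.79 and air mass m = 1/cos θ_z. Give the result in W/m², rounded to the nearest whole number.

883 W/m²

With φ = -46.5°, δ = -23.1°, H = 25.60°: sin φ sin δ = 0.2846, cos φ cos δ cos H = 0.5710, so cos θ_z = 0.8556.
Air mass m = 1/cos θ_z = 1/0.8556 = 1.169; τ^m = 0.79^1.169 = 0.7591.
Surface direct beam = 1360 × 0.8556 × 0.7591 = 883.30 W/m².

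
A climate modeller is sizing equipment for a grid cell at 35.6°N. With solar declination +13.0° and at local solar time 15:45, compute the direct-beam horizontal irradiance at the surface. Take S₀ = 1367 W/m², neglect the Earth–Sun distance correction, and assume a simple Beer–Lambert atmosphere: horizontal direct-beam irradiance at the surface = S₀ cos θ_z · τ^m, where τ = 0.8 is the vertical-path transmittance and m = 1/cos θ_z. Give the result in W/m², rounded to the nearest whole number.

Hour angle H = 15° × (15.75 − 12) = 56.25°.
With φ = 35.6°, δ = 13.0°, H = 56.25°: sin φ sin δ = 0.1309, cos φ cos δ cos H = 0.4402, so cos θ_z = 0.5711.
Air mass m = 1/cos θ_z = 1/0.5711 = 1.751; τ^m = 0.8^1.751 = 0.6766.
Surface direct beam = 1367 × 0.5711 × 0.6766 = 528.22 W/m².

528 W/m²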